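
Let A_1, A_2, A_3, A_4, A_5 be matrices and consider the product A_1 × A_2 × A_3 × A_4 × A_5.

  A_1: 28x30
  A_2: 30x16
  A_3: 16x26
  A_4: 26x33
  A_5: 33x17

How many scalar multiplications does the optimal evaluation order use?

Adjacent pairs: A_1A_2 = 28·30·16 = 13440; A_2A_3 = 30·16·26 = 12480; A_3A_4 = 16·26·33 = 13728; A_4A_5 = 26·33·17 = 14586.
Length 3: A_1..A_3: k=1: 0+12480+28·30·26=34320; k=2: 13440+0+28·16·26=25088 → min 25088 | A_2..A_4: k=2: 0+13728+30·16·33=29568; k=3: 12480+0+30·26·33=38220 → min 29568 | A_3..A_5: k=3: 0+14586+16·26·17=21658; k=4: 13728+0+16·33·17=22704 → min 21658.
Length 4: A_1..A_4: k=1: 0+29568+28·30·33=57288; k=2: 13440+13728+28·16·33=41952; k=3: 25088+0+28·26·33=49112 → min 41952 | A_2..A_5: k=2: 0+21658+30·16·17=29818; k=3: 12480+14586+30·26·17=40326; k=4: 29568+0+30·33·17=46398 → min 29818.
Length 5: A_1..A_5: k=1: 0+29818+28·30·17=44098; k=2: 13440+21658+28·16·17=42714; k=3: 25088+14586+28·26·17=52050; k=4: 41952+0+28·33·17=57660 → min 42714.
Optimal order: ((A_1 × A_2) × (A_3 × (A_4 × A_5))) with cost 42714.

42714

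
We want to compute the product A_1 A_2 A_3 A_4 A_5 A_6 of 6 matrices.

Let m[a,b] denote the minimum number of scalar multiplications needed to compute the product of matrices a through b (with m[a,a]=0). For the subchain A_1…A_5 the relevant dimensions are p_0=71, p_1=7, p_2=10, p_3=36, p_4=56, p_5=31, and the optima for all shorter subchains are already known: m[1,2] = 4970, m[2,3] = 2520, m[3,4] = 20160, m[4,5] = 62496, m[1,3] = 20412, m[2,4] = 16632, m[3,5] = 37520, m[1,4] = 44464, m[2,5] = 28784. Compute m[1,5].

44191

m[1,5] = min over k∈[1,4] of m[1,k]+m[k+1,5]+p_{0}·p_k·p_{5}.
k=1: 0 + 28784 + 71·7·31 = 44191; k=2: 4970 + 37520 + 71·10·31 = 64500; k=3: 20412 + 62496 + 71·36·31 = 162144; k=4: 44464 + 0 + 71·56·31 = 167720.
Minimum: 44191 at k=1.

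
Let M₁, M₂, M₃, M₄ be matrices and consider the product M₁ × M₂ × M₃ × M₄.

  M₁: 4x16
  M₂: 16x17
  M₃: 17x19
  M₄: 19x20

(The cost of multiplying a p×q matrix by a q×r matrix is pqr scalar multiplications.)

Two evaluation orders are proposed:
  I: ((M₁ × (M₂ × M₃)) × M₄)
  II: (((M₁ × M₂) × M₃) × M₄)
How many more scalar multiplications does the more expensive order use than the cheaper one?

4004

Order I = ((M₁ × (M₂ × M₃)) × M₄): (M₂ × M₃): 16×17 by 17×19 → 16×19, cost 16·17·19 = 5168; (M₁ × (M₂ × M₃)): 4×16 by 16×19 → 4×19, cost 4·16·19 = 1216; cumulative 6384; ((M₁ × (M₂ × M₃)) × M₄): 4×19 by 19×20 → 4×20, cost 4·19·20 = 1520; cumulative 7904. Total 7904.
Order II = (((M₁ × M₂) × M₃) × M₄): (M₁ × M₂): 4×16 by 16×17 → 4×17, cost 4·16·17 = 1088; ((M₁ × M₂) × M₃): 4×17 by 17×19 → 4×19, cost 4·17·19 = 1292; cumulative 2380; (((M₁ × M₂) × M₃) × M₄): 4×19 by 19×20 → 4×20, cost 4·19·20 = 1520; cumulative 3900. Total 3900.
Difference: |7904 − 3900| = 4004.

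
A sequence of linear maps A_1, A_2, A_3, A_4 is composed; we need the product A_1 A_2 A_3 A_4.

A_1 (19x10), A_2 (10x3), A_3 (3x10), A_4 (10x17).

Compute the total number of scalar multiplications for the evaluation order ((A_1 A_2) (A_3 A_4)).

2049

(A_1 A_2): 19×10 by 10×3 → 19×3, cost 19·10·3 = 570
(A_3 A_4): 3×10 by 10×17 → 3×17, cost 3·10·17 = 510
((A_1 A_2) (A_3 A_4)): 19×3 by 3×17 → 19×17, cost 19·3·17 = 969; cumulative 2049
Total: 2049 scalar multiplications.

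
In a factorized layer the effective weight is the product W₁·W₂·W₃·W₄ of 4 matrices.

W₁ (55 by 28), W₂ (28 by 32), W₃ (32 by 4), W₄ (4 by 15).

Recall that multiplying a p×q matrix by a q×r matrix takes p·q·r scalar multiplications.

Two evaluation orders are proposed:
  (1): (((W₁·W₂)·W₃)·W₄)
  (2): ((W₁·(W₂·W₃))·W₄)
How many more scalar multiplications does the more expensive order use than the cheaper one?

Order (1) = (((W₁·W₂)·W₃)·W₄): (W₁·W₂): 55×28 by 28×32 → 55×32, cost 55·28·32 = 49280; ((W₁·W₂)·W₃): 55×32 by 32×4 → 55×4, cost 55·32·4 = 7040; cumulative 56320; (((W₁·W₂)·W₃)·W₄): 55×4 by 4×15 → 55×15, cost 55·4·15 = 3300; cumulative 59620. Total 59620.
Order (2) = ((W₁·(W₂·W₃))·W₄): (W₂·W₃): 28×32 by 32×4 → 28×4, cost 28·32·4 = 3584; (W₁·(W₂·W₃)): 55×28 by 28×4 → 55×4, cost 55·28·4 = 6160; cumulative 9744; ((W₁·(W₂·W₃))·W₄): 55×4 by 4×15 → 55×15, cost 55·4·15 = 3300; cumulative 13044. Total 13044.
Difference: |59620 − 13044| = 46576.

46576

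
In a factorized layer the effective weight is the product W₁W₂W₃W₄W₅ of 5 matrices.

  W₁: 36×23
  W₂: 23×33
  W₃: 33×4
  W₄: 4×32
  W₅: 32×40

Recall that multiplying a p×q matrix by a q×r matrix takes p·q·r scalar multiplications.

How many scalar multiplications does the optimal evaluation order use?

Adjacent pairs: W₁W₂ = 36·23·33 = 27324; W₂W₃ = 23·33·4 = 3036; W₃W₄ = 33·4·32 = 4224; W₄W₅ = 4·32·40 = 5120.
Length 3: W₁..W₃: k=1: 0+3036+36·23·4=6348; k=2: 27324+0+36·33·4=32076 → min 6348 | W₂..W₄: k=2: 0+4224+23·33·32=28512; k=3: 3036+0+23·4·32=5980 → min 5980 | W₃..W₅: k=3: 0+5120+33·4·40=10400; k=4: 4224+0+33·32·40=46464 → min 10400.
Length 4: W₁..W₄: k=1: 0+5980+36·23·32=32476; k=2: 27324+4224+36·33·32=69564; k=3: 6348+0+36·4·32=10956 → min 10956 | W₂..W₅: k=2: 0+10400+23·33·40=40760; k=3: 3036+5120+23·4·40=11836; k=4: 5980+0+23·32·40=35420 → min 11836.
Length 5: W₁..W₅: k=1: 0+11836+36·23·40=44956; k=2: 27324+10400+36·33·40=85244; k=3: 6348+5120+36·4·40=17228; k=4: 10956+0+36·32·40=57036 → min 17228.
Optimal order: ((W₁(W₂W₃))(W₄W₅)) with cost 17228.

17228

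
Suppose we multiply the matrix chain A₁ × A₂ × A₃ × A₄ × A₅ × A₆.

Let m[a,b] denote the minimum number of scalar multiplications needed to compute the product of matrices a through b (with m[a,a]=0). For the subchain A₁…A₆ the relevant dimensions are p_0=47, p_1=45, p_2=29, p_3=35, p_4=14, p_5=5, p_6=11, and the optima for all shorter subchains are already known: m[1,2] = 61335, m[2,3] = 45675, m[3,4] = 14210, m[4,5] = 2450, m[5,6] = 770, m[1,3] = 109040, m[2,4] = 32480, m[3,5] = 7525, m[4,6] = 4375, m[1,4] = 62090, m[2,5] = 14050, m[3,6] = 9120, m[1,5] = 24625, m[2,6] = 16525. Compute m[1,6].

27210

m[1,6] = min over k∈[1,5] of m[1,k]+m[k+1,6]+p_{0}·p_k·p_{6}.
k=1: 0 + 16525 + 47·45·11 = 39790; k=2: 61335 + 9120 + 47·29·11 = 85448; k=3: 109040 + 4375 + 47·35·11 = 131510; k=4: 62090 + 770 + 47·14·11 = 70098; k=5: 24625 + 0 + 47·5·11 = 27210.
Minimum: 27210 at k=5.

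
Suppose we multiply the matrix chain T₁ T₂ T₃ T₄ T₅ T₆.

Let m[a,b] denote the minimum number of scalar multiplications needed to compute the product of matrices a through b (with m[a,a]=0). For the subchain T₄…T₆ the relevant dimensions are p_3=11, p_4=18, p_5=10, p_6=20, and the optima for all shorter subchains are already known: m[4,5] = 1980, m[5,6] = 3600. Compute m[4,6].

m[4,6] = min over k∈[4,5] of m[4,k]+m[k+1,6]+p_{3}·p_k·p_{6}.
k=4: 0 + 3600 + 11·18·20 = 7560; k=5: 1980 + 0 + 11·10·20 = 4180.
Minimum: 4180 at k=5.

4180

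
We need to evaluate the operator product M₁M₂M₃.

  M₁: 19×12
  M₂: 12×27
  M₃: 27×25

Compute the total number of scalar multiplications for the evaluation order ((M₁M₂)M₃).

18981

(M₁M₂): 19×12 by 12×27 → 19×27, cost 19·12·27 = 6156
((M₁M₂)M₃): 19×27 by 27×25 → 19×25, cost 19·27·25 = 12825; cumulative 18981
Total: 18981 scalar multiplications.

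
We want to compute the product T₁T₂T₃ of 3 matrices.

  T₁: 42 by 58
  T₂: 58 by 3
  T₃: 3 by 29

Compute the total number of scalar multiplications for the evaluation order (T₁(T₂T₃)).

75690

(T₂T₃): 58×3 by 3×29 → 58×29, cost 58·3·29 = 5046
(T₁(T₂T₃)): 42×58 by 58×29 → 42×29, cost 42·58·29 = 70644; cumulative 75690
Total: 75690 scalar multiplications.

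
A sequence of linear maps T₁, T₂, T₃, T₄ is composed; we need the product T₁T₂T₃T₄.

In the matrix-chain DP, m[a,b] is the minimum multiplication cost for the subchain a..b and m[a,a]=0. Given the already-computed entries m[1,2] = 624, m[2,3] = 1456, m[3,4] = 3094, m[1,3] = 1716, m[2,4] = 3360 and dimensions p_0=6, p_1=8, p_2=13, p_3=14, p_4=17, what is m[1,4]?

m[1,4] = min over k∈[1,3] of m[1,k]+m[k+1,4]+p_{0}·p_k·p_{4}.
k=1: 0 + 3360 + 6·8·17 = 4176; k=2: 624 + 3094 + 6·13·17 = 5044; k=3: 1716 + 0 + 6·14·17 = 3144.
Minimum: 3144 at k=3.

3144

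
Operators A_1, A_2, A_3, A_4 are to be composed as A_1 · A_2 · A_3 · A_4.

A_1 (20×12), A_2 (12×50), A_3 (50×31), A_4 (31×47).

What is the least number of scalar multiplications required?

Adjacent pairs: A_1A_2 = 20·12·50 = 12000; A_2A_3 = 12·50·31 = 18600; A_3A_4 = 50·31·47 = 72850.
Length 3: A_1..A_3: k=1: 0+18600+20·12·31=26040; k=2: 12000+0+20·50·31=43000 → min 26040 | A_2..A_4: k=2: 0+72850+12·50·47=101050; k=3: 18600+0+12·31·47=36084 → min 36084.
Length 4: A_1..A_4: k=1: 0+36084+20·12·47=47364; k=2: 12000+72850+20·50·47=131850; k=3: 26040+0+20·31·47=55180 → min 47364.
Optimal order: (A_1 · ((A_2 · A_3) · A_4)) with cost 47364.

47364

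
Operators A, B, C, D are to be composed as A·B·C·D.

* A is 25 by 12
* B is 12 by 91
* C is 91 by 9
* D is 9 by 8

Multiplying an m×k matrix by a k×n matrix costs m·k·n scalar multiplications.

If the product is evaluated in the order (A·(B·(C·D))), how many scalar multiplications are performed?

17688

(C·D): 91×9 by 9×8 → 91×8, cost 91·9·8 = 6552
(B·(C·D)): 12×91 by 91×8 → 12×8, cost 12·91·8 = 8736; cumulative 15288
(A·(B·(C·D))): 25×12 by 12×8 → 25×8, cost 25·12·8 = 2400; cumulative 17688
Total: 17688 scalar multiplications.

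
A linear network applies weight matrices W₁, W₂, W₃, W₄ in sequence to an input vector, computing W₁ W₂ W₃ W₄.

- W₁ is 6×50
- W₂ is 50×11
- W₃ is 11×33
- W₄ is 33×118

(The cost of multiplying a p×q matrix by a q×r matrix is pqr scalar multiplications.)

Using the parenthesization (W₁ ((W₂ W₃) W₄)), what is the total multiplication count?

248250

(W₂ W₃): 50×11 by 11×33 → 50×33, cost 50·11·33 = 18150
((W₂ W₃) W₄): 50×33 by 33×118 → 50×118, cost 50·33·118 = 194700; cumulative 212850
(W₁ ((W₂ W₃) W₄)): 6×50 by 50×118 → 6×118, cost 6·50·118 = 35400; cumulative 248250
Total: 248250 scalar multiplications.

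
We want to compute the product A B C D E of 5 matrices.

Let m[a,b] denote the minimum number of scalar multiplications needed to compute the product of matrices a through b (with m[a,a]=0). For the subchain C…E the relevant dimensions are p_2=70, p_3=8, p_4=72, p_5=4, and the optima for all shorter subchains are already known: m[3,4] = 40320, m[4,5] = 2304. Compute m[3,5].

4544

m[3,5] = min over k∈[3,4] of m[3,k]+m[k+1,5]+p_{2}·p_k·p_{5}.
k=3: 0 + 2304 + 70·8·4 = 4544; k=4: 40320 + 0 + 70·72·4 = 60480.
Minimum: 4544 at k=3.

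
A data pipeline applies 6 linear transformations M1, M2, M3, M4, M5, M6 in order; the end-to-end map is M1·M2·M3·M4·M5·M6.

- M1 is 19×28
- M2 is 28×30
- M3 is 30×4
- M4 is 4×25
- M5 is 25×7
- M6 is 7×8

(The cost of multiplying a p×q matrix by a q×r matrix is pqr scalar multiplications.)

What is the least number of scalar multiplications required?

7020

Adjacent pairs: M1M2 = 19·28·30 = 15960; M2M3 = 28·30·4 = 3360; M3M4 = 30·4·25 = 3000; M4M5 = 4·25·7 = 700; M5M6 = 25·7·8 = 1400.
Length 3: M1..M3: k=1: 0+3360+19·28·4=5488; k=2: 15960+0+19·30·4=18240 → min 5488 | M2..M4: k=2: 0+3000+28·30·25=24000; k=3: 3360+0+28·4·25=6160 → min 6160 | M3..M5: k=3: 0+700+30·4·7=1540; k=4: 3000+0+30·25·7=8250 → min 1540 | M4..M6: k=4: 0+1400+4·25·8=2200; k=5: 700+0+4·7·8=924 → min 924.
Length 4: M1..M4: k=1: 0+6160+19·28·25=19460; k=2: 15960+3000+19·30·25=33210; k=3: 5488+0+19·4·25=7388 → min 7388 | M2..M5: k=2: 0+1540+28·30·7=7420; k=3: 3360+700+28·4·7=4844; k=4: 6160+0+28·25·7=11060 → min 4844 | M3..M6: k=3: 0+924+30·4·8=1884; k=4: 3000+1400+30·25·8=10400; k=5: 1540+0+30·7·8=3220 → min 1884.
Length 5: M1..M5: k=1: 0+4844+19·28·7=8568; k=2: 15960+1540+19·30·7=21490; k=3: 5488+700+19·4·7=6720; k=4: 7388+0+19·25·7=10713 → min 6720 | M2..M6: k=2: 0+1884+28·30·8=8604; k=3: 3360+924+28·4·8=5180; k=4: 6160+1400+28·25·8=13160; k=5: 4844+0+28·7·8=6412 → min 5180.
Length 6: M1..M6: k=1: 0+5180+19·28·8=9436; k=2: 15960+1884+19·30·8=22404; k=3: 5488+924+19·4·8=7020; k=4: 7388+1400+19·25·8=12588; k=5: 6720+0+19·7·8=7784 → min 7020.
Optimal order: ((M1·(M2·M3))·((M4·M5)·M6)) with cost 7020.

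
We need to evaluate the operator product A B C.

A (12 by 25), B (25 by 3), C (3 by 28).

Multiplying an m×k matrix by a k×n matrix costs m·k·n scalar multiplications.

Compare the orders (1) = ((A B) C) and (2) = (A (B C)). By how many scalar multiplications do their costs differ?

Order (1) = ((A B) C): (A B): 12×25 by 25×3 → 12×3, cost 12·25·3 = 900; ((A B) C): 12×3 by 3×28 → 12×28, cost 12·3·28 = 1008; cumulative 1908. Total 1908.
Order (2) = (A (B C)): (B C): 25×3 by 3×28 → 25×28, cost 25·3·28 = 2100; (A (B C)): 12×25 by 25×28 → 12×28, cost 12·25·28 = 8400; cumulative 10500. Total 10500.
Difference: |1908 − 10500| = 8592.

8592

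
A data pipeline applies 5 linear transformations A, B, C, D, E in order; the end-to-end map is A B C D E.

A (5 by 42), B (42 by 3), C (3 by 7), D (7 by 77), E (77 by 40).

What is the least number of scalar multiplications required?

Adjacent pairs: AB = 5·42·3 = 630; BC = 42·3·7 = 882; CD = 3·7·77 = 1617; DE = 7·77·40 = 21560.
Length 3: A..C: k=1: 0+882+5·42·7=2352; k=2: 630+0+5·3·7=735 → min 735 | B..D: k=2: 0+1617+42·3·77=11319; k=3: 882+0+42·7·77=23520 → min 11319 | C..E: k=3: 0+21560+3·7·40=22400; k=4: 1617+0+3·77·40=10857 → min 10857.
Length 4: A..D: k=1: 0+11319+5·42·77=27489; k=2: 630+1617+5·3·77=3402; k=3: 735+0+5·7·77=3430 → min 3402 | B..E: k=2: 0+10857+42·3·40=15897; k=3: 882+21560+42·7·40=34202; k=4: 11319+0+42·77·40=140679 → min 15897.
Length 5: A..E: k=1: 0+15897+5·42·40=24297; k=2: 630+10857+5·3·40=12087; k=3: 735+21560+5·7·40=23695; k=4: 3402+0+5·77·40=18802 → min 12087.
Optimal order: ((A B) ((C D) E)) with cost 12087.

12087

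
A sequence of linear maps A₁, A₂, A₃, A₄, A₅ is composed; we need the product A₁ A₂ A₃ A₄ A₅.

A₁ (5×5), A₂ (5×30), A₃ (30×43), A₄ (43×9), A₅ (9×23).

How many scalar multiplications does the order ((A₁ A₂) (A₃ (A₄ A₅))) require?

(A₁ A₂): 5×5 by 5×30 → 5×30, cost 5·5·30 = 750
(A₄ A₅): 43×9 by 9×23 → 43×23, cost 43·9·23 = 8901
(A₃ (A₄ A₅)): 30×43 by 43×23 → 30×23, cost 30·43·23 = 29670; cumulative 38571
((A₁ A₂) (A₃ (A₄ A₅))): 5×30 by 30×23 → 5×23, cost 5·30·23 = 3450; cumulative 42771
Total: 42771 scalar multiplications.

42771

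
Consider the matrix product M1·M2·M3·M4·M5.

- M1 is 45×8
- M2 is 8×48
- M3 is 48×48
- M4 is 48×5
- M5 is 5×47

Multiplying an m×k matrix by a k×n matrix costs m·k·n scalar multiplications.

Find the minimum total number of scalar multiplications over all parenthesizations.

Adjacent pairs: M1M2 = 45·8·48 = 17280; M2M3 = 8·48·48 = 18432; M3M4 = 48·48·5 = 11520; M4M5 = 48·5·47 = 11280.
Length 3: M1..M3: k=1: 0+18432+45·8·48=35712; k=2: 17280+0+45·48·48=120960 → min 35712 | M2..M4: k=2: 0+11520+8·48·5=13440; k=3: 18432+0+8·48·5=20352 → min 13440 | M3..M5: k=3: 0+11280+48·48·47=119568; k=4: 11520+0+48·5·47=22800 → min 22800.
Length 4: M1..M4: k=1: 0+13440+45·8·5=15240; k=2: 17280+11520+45·48·5=39600; k=3: 35712+0+45·48·5=46512 → min 15240 | M2..M5: k=2: 0+22800+8·48·47=40848; k=3: 18432+11280+8·48·47=47760; k=4: 13440+0+8·5·47=15320 → min 15320.
Length 5: M1..M5: k=1: 0+15320+45·8·47=32240; k=2: 17280+22800+45·48·47=141600; k=3: 35712+11280+45·48·47=148512; k=4: 15240+0+45·5·47=25815 → min 25815.
Optimal order: ((M1·(M2·(M3·M4)))·M5) with cost 25815.

25815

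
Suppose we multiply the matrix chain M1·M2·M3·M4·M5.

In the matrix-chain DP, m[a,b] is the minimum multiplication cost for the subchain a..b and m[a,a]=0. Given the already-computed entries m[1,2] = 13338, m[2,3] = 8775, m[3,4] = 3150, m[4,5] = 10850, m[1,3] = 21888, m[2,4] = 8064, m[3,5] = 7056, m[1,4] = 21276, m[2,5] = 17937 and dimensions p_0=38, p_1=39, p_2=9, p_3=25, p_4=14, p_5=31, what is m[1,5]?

30996

m[1,5] = min over k∈[1,4] of m[1,k]+m[k+1,5]+p_{0}·p_k·p_{5}.
k=1: 0 + 17937 + 38·39·31 = 63879; k=2: 13338 + 7056 + 38·9·31 = 30996; k=3: 21888 + 10850 + 38·25·31 = 62188; k=4: 21276 + 0 + 38·14·31 = 37768.
Minimum: 30996 at k=2.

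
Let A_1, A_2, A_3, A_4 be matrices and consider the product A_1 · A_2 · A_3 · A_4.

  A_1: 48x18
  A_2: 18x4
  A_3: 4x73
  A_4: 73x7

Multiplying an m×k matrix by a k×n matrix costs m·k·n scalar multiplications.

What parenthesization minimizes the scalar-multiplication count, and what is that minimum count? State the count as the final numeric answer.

6844

Adjacent pairs: A_1A_2 = 48·18·4 = 3456; A_2A_3 = 18·4·73 = 5256; A_3A_4 = 4·73·7 = 2044.
Length 3: A_1..A_3: k=1: 0+5256+48·18·73=68328; k=2: 3456+0+48·4·73=17472 → min 17472 | A_2..A_4: k=2: 0+2044+18·4·7=2548; k=3: 5256+0+18·73·7=14454 → min 2548.
Length 4: A_1..A_4: k=1: 0+2548+48·18·7=8596; k=2: 3456+2044+48·4·7=6844; k=3: 17472+0+48·73·7=42000 → min 6844.
Optimal parenthesization: ((A_1 · A_2) · (A_3 · A_4)) with cost 6844.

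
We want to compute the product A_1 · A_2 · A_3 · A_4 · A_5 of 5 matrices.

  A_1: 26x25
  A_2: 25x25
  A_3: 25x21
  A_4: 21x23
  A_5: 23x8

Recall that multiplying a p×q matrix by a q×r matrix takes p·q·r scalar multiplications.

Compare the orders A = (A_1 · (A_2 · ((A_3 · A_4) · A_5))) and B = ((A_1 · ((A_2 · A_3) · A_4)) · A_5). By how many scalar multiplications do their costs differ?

Order A = (A_1 · (A_2 · ((A_3 · A_4) · A_5))): (A_3 · A_4): 25×21 by 21×23 → 25×23, cost 25·21·23 = 12075; ((A_3 · A_4) · A_5): 25×23 by 23×8 → 25×8, cost 25·23·8 = 4600; cumulative 16675; (A_2 · ((A_3 · A_4) · A_5)): 25×25 by 25×8 → 25×8, cost 25·25·8 = 5000; cumulative 21675; (A_1 · (A_2 · ((A_3 · A_4) · A_5))): 26×25 by 25×8 → 26×8, cost 26·25·8 = 5200; cumulative 26875. Total 26875.
Order B = ((A_1 · ((A_2 · A_3) · A_4)) · A_5): (A_2 · A_3): 25×25 by 25×21 → 25×21, cost 25·25·21 = 13125; ((A_2 · A_3) · A_4): 25×21 by 21×23 → 25×23, cost 25·21·23 = 12075; cumulative 25200; (A_1 · ((A_2 · A_3) · A_4)): 26×25 by 25×23 → 26×23, cost 26·25·23 = 14950; cumulative 40150; ((A_1 · ((A_2 · A_3) · A_4)) · A_5): 26×23 by 23×8 → 26×8, cost 26·23·8 = 4784; cumulative 44934. Total 44934.
Difference: |26875 − 44934| = 18059.

18059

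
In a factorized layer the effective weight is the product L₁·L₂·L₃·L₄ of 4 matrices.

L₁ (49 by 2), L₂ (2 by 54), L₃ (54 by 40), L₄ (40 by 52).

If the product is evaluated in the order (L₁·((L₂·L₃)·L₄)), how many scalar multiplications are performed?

(L₂·L₃): 2×54 by 54×40 → 2×40, cost 2·54·40 = 4320
((L₂·L₃)·L₄): 2×40 by 40×52 → 2×52, cost 2·40·52 = 4160; cumulative 8480
(L₁·((L₂·L₃)·L₄)): 49×2 by 2×52 → 49×52, cost 49·2·52 = 5096; cumulative 13576
Total: 13576 scalar multiplications.

13576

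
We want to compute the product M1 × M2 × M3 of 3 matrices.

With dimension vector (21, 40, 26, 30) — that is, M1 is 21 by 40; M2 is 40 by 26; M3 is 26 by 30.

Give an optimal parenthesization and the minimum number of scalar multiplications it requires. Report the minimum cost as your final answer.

(M1 × (M2 × M3)): cost 56400.
((M1 × M2) × M3): cost 38220.
Optimal: ((M1 × M2) × M3) with cost 38220.

38220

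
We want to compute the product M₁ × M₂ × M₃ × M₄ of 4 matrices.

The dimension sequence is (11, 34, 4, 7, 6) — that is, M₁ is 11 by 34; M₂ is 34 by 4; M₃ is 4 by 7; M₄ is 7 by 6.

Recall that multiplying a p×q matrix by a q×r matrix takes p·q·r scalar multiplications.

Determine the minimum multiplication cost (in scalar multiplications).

1928

Adjacent pairs: M₁M₂ = 11·34·4 = 1496; M₂M₃ = 34·4·7 = 952; M₃M₄ = 4·7·6 = 168.
Length 3: M₁..M₃: k=1: 0+952+11·34·7=3570; k=2: 1496+0+11·4·7=1804 → min 1804 | M₂..M₄: k=2: 0+168+34·4·6=984; k=3: 952+0+34·7·6=2380 → min 984.
Length 4: M₁..M₄: k=1: 0+984+11·34·6=3228; k=2: 1496+168+11·4·6=1928; k=3: 1804+0+11·7·6=2266 → min 1928.
Optimal order: ((M₁ × M₂) × (M₃ × M₄)) with cost 1928.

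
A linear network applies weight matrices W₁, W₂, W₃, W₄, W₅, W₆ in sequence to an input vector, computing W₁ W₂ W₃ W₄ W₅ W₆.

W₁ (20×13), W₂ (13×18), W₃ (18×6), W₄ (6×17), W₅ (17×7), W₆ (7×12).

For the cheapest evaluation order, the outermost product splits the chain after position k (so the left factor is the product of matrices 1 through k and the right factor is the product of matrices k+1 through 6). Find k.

3

Adjacent pairs: W₁W₂ = 20·13·18 = 4680; W₂W₃ = 13·18·6 = 1404; W₃W₄ = 18·6·17 = 1836; W₄W₅ = 6·17·7 = 714; W₅W₆ = 17·7·12 = 1428.
Length 3: W₁..W₃: k=1: 0+1404+20·13·6=2964; k=2: 4680+0+20·18·6=6840 → min 2964 | W₂..W₄: k=2: 0+1836+13·18·17=5814; k=3: 1404+0+13·6·17=2730 → min 2730 | W₃..W₅: k=3: 0+714+18·6·7=1470; k=4: 1836+0+18·17·7=3978 → min 1470 | W₄..W₆: k=4: 0+1428+6·17·12=2652; k=5: 714+0+6·7·12=1218 → min 1218.
Length 4: W₁..W₄: k=1: 0+2730+20·13·17=7150; k=2: 4680+1836+20·18·17=12636; k=3: 2964+0+20·6·17=5004 → min 5004 | W₂..W₅: k=2: 0+1470+13·18·7=3108; k=3: 1404+714+13·6·7=2664; k=4: 2730+0+13·17·7=4277 → min 2664 | W₃..W₆: k=3: 0+1218+18·6·12=2514; k=4: 1836+1428+18·17·12=6936; k=5: 1470+0+18·7·12=2982 → min 2514.
Length 5: W₁..W₅: k=1: 0+2664+20·13·7=4484; k=2: 4680+1470+20·18·7=8670; k=3: 2964+714+20·6·7=4518; k=4: 5004+0+20·17·7=7384 → min 4484 | W₂..W₆: k=2: 0+2514+13·18·12=5322; k=3: 1404+1218+13·6·12=3558; k=4: 2730+1428+13·17·12=6810; k=5: 2664+0+13·7·12=3756 → min 3558.
Top-level splits: k=1: (W₁..W₁)·(W₂..W₆) → 0+3558+20·13·12 = 6678; k=2: (W₁..W₂)·(W₃..W₆) → 4680+2514+20·18·12 = 11514; k=3: (W₁..W₃)·(W₄..W₆) → 2964+1218+20·6·12 = 5622; k=4: (W₁..W₄)·(W₅..W₆) → 5004+1428+20·17·12 = 10512; k=5: (W₁..W₅)·(W₆..W₆) → 4484+0+20·7·12 = 6164.
Best split is after W₃, i.e. k = 3.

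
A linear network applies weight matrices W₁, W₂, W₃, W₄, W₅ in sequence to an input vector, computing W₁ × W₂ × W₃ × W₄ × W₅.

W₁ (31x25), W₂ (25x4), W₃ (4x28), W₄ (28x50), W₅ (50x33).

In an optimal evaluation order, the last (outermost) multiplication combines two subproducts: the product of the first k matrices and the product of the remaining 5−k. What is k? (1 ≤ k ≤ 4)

Adjacent pairs: W₁W₂ = 31·25·4 = 3100; W₂W₃ = 25·4·28 = 2800; W₃W₄ = 4·28·50 = 5600; W₄W₅ = 28·50·33 = 46200.
Length 3: W₁..W₃: k=1: 0+2800+31·25·28=24500; k=2: 3100+0+31·4·28=6572 → min 6572 | W₂..W₄: k=2: 0+5600+25·4·50=10600; k=3: 2800+0+25·28·50=37800 → min 10600 | W₃..W₅: k=3: 0+46200+4·28·33=49896; k=4: 5600+0+4·50·33=12200 → min 12200.
Length 4: W₁..W₄: k=1: 0+10600+31·25·50=49350; k=2: 3100+5600+31·4·50=14900; k=3: 6572+0+31·28·50=49972 → min 14900 | W₂..W₅: k=2: 0+12200+25·4·33=15500; k=3: 2800+46200+25·28·33=72100; k=4: 10600+0+25·50·33=51850 → min 15500.
Top-level splits: k=1: (W₁..W₁)·(W₂..W₅) → 0+15500+31·25·33 = 41075; k=2: (W₁..W₂)·(W₃..W₅) → 3100+12200+31·4·33 = 19392; k=3: (W₁..W₃)·(W₄..W₅) → 6572+46200+31·28·33 = 81416; k=4: (W₁..W₄)·(W₅..W₅) → 14900+0+31·50·33 = 66050.
Best split is after W₂, i.e. k = 2.

2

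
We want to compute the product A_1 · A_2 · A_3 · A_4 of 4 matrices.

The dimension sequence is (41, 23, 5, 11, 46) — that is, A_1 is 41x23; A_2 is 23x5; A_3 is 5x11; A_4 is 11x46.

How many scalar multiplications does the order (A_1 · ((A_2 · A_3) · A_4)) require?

56281

(A_2 · A_3): 23×5 by 5×11 → 23×11, cost 23·5·11 = 1265
((A_2 · A_3) · A_4): 23×11 by 11×46 → 23×46, cost 23·11·46 = 11638; cumulative 12903
(A_1 · ((A_2 · A_3) · A_4)): 41×23 by 23×46 → 41×46, cost 41·23·46 = 43378; cumulative 56281
Total: 56281 scalar multiplications.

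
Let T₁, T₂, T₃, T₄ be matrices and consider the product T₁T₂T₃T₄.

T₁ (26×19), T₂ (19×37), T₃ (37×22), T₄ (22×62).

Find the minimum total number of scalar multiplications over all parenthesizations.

Adjacent pairs: T₁T₂ = 26·19·37 = 18278; T₂T₃ = 19·37·22 = 15466; T₃T₄ = 37·22·62 = 50468.
Length 3: T₁..T₃: k=1: 0+15466+26·19·22=26334; k=2: 18278+0+26·37·22=39442 → min 26334 | T₂..T₄: k=2: 0+50468+19·37·62=94054; k=3: 15466+0+19·22·62=41382 → min 41382.
Length 4: T₁..T₄: k=1: 0+41382+26·19·62=72010; k=2: 18278+50468+26·37·62=128390; k=3: 26334+0+26·22·62=61798 → min 61798.
Optimal order: ((T₁(T₂T₃))T₄) with cost 61798.

61798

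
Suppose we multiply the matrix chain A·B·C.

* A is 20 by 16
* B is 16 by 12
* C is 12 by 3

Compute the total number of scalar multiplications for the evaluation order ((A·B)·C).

(A·B): 20×16 by 16×12 → 20×12, cost 20·16·12 = 3840
((A·B)·C): 20×12 by 12×3 → 20×3, cost 20·12·3 = 720; cumulative 4560
Total: 4560 scalar multiplications.

4560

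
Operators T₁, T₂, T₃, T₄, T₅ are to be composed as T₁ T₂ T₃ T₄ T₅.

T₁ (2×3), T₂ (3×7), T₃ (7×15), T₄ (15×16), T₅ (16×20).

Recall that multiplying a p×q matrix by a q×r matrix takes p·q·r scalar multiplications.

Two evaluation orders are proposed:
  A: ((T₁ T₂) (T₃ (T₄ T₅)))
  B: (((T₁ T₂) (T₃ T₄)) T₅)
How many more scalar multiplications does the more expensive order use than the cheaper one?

Order A = ((T₁ T₂) (T₃ (T₄ T₅))): (T₁ T₂): 2×3 by 3×7 → 2×7, cost 2·3·7 = 42; (T₄ T₅): 15×16 by 16×20 → 15×20, cost 15·16·20 = 4800; (T₃ (T₄ T₅)): 7×15 by 15×20 → 7×20, cost 7·15·20 = 2100; cumulative 6900; ((T₁ T₂) (T₃ (T₄ T₅))): 2×7 by 7×20 → 2×20, cost 2·7·20 = 280; cumulative 7222. Total 7222.
Order B = (((T₁ T₂) (T₃ T₄)) T₅): (T₁ T₂): 2×3 by 3×7 → 2×7, cost 2·3·7 = 42; (T₃ T₄): 7×15 by 15×16 → 7×16, cost 7·15·16 = 1680; ((T₁ T₂) (T₃ T₄)): 2×7 by 7×16 → 2×16, cost 2·7·16 = 224; cumulative 1946; (((T₁ T₂) (T₃ T₄)) T₅): 2×16 by 16×20 → 2×20, cost 2·16·20 = 640; cumulative 2586. Total 2586.
Difference: |7222 − 2586| = 4636.

4636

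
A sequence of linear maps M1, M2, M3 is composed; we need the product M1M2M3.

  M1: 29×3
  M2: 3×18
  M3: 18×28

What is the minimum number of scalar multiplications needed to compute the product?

3948

Order (M1(M2M3)): (M2M3): 3×18 by 18×28 → 3×28, cost 3·18·28 = 1512; (M1(M2M3)): 29×3 by 3×28 → 29×28, cost 29·3·28 = 2436; cumulative 3948. Total 3948.
Order ((M1M2)M3): (M1M2): 29×3 by 3×18 → 29×18, cost 29·3·18 = 1566; ((M1M2)M3): 29×18 by 18×28 → 29×28, cost 29·18·28 = 14616; cumulative 16182. Total 16182.
Minimum: 3948.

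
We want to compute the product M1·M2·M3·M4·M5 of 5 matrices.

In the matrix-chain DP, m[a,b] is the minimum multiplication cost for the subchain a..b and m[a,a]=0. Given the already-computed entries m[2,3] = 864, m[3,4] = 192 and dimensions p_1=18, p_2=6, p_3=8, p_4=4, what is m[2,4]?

m[2,4] = min over k∈[2,3] of m[2,k]+m[k+1,4]+p_{1}·p_k·p_{4}.
k=2: 0 + 192 + 18·6·4 = 624; k=3: 864 + 0 + 18·8·4 = 1440.
Minimum: 624 at k=2.

624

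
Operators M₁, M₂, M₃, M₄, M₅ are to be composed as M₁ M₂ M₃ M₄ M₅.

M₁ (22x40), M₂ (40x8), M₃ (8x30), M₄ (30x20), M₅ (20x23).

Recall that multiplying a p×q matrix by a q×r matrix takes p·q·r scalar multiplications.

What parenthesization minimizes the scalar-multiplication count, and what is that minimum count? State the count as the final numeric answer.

Adjacent pairs: M₁M₂ = 22·40·8 = 7040; M₂M₃ = 40·8·30 = 9600; M₃M₄ = 8·30·20 = 4800; M₄M₅ = 30·20·23 = 13800.
Length 3: M₁..M₃: k=1: 0+9600+22·40·30=36000; k=2: 7040+0+22·8·30=12320 → min 12320 | M₂..M₄: k=2: 0+4800+40·8·20=11200; k=3: 9600+0+40·30·20=33600 → min 11200 | M₃..M₅: k=3: 0+13800+8·30·23=19320; k=4: 4800+0+8·20·23=8480 → min 8480.
Length 4: M₁..M₄: k=1: 0+11200+22·40·20=28800; k=2: 7040+4800+22·8·20=15360; k=3: 12320+0+22·30·20=25520 → min 15360 | M₂..M₅: k=2: 0+8480+40·8·23=15840; k=3: 9600+13800+40·30·23=51000; k=4: 11200+0+40·20·23=29600 → min 15840.
Length 5: M₁..M₅: k=1: 0+15840+22·40·23=36080; k=2: 7040+8480+22·8·23=19568; k=3: 12320+13800+22·30·23=41300; k=4: 15360+0+22·20·23=25480 → min 19568.
Optimal parenthesization: ((M₁ M₂) ((M₃ M₄) M₅)) with cost 19568.

19568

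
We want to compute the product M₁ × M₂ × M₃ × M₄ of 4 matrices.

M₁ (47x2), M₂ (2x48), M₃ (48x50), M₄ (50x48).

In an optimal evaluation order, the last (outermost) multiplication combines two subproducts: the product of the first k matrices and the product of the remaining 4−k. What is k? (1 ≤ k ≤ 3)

1

Adjacent pairs: M₁M₂ = 47·2·48 = 4512; M₂M₃ = 2·48·50 = 4800; M₃M₄ = 48·50·48 = 115200.
Length 3: M₁..M₃: k=1: 0+4800+47·2·50=9500; k=2: 4512+0+47·48·50=117312 → min 9500 | M₂..M₄: k=2: 0+115200+2·48·48=119808; k=3: 4800+0+2·50·48=9600 → min 9600.
Top-level splits: k=1: (M₁..M₁)·(M₂..M₄) → 0+9600+47·2·48 = 14112; k=2: (M₁..M₂)·(M₃..M₄) → 4512+115200+47·48·48 = 228000; k=3: (M₁..M₃)·(M₄..M₄) → 9500+0+47·50·48 = 122300.
Best split is after M₁, i.e. k = 1.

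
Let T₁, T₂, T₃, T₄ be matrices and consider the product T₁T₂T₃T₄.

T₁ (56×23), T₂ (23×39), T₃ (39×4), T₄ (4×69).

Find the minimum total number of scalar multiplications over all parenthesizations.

24196

Adjacent pairs: T₁T₂ = 56·23·39 = 50232; T₂T₃ = 23·39·4 = 3588; T₃T₄ = 39·4·69 = 10764.
Length 3: T₁..T₃: k=1: 0+3588+56·23·4=8740; k=2: 50232+0+56·39·4=58968 → min 8740 | T₂..T₄: k=2: 0+10764+23·39·69=72657; k=3: 3588+0+23·4·69=9936 → min 9936.
Length 4: T₁..T₄: k=1: 0+9936+56·23·69=98808; k=2: 50232+10764+56·39·69=211692; k=3: 8740+0+56·4·69=24196 → min 24196.
Optimal order: ((T₁(T₂T₃))T₄) with cost 24196.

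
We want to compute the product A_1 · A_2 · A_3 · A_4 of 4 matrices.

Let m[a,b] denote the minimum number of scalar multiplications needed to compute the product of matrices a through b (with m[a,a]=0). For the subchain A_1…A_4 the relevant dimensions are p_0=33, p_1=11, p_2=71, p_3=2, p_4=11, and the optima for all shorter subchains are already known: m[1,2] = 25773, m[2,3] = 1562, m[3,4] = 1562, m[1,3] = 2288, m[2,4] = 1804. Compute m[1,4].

m[1,4] = min over k∈[1,3] of m[1,k]+m[k+1,4]+p_{0}·p_k·p_{4}.
k=1: 0 + 1804 + 33·11·11 = 5797; k=2: 25773 + 1562 + 33·71·11 = 53108; k=3: 2288 + 0 + 33·2·11 = 3014.
Minimum: 3014 at k=3.

3014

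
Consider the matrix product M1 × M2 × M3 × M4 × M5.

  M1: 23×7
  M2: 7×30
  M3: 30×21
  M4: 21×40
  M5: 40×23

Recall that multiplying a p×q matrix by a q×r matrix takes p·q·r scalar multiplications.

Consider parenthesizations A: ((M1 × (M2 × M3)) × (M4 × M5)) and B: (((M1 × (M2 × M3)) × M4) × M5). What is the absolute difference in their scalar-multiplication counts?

10051

Order A = ((M1 × (M2 × M3)) × (M4 × M5)): (M2 × M3): 7×30 by 30×21 → 7×21, cost 7·30·21 = 4410; (M1 × (M2 × M3)): 23×7 by 7×21 → 23×21, cost 23·7·21 = 3381; cumulative 7791; (M4 × M5): 21×40 by 40×23 → 21×23, cost 21·40·23 = 19320; ((M1 × (M2 × M3)) × (M4 × M5)): 23×21 by 21×23 → 23×23, cost 23·21·23 = 11109; cumulative 38220. Total 38220.
Order B = (((M1 × (M2 × M3)) × M4) × M5): (M2 × M3): 7×30 by 30×21 → 7×21, cost 7·30·21 = 4410; (M1 × (M2 × M3)): 23×7 by 7×21 → 23×21, cost 23·7·21 = 3381; cumulative 7791; ((M1 × (M2 × M3)) × M4): 23×21 by 21×40 → 23×40, cost 23·21·40 = 19320; cumulative 27111; (((M1 × (M2 × M3)) × M4) × M5): 23×40 by 40×23 → 23×23, cost 23·40·23 = 21160; cumulative 48271. Total 48271.
Difference: |38220 − 48271| = 10051.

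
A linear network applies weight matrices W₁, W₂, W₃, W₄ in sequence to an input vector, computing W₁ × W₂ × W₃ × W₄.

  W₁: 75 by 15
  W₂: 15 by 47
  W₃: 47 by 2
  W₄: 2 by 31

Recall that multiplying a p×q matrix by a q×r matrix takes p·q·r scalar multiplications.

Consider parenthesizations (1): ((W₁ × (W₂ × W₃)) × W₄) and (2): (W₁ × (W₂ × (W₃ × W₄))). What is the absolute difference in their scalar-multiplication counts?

51334

Order (1) = ((W₁ × (W₂ × W₃)) × W₄): (W₂ × W₃): 15×47 by 47×2 → 15×2, cost 15·47·2 = 1410; (W₁ × (W₂ × W₃)): 75×15 by 15×2 → 75×2, cost 75·15·2 = 2250; cumulative 3660; ((W₁ × (W₂ × W₃)) × W₄): 75×2 by 2×31 → 75×31, cost 75·2·31 = 4650; cumulative 8310. Total 8310.
Order (2) = (W₁ × (W₂ × (W₃ × W₄))): (W₃ × W₄): 47×2 by 2×31 → 47×31, cost 47·2·31 = 2914; (W₂ × (W₃ × W₄)): 15×47 by 47×31 → 15×31, cost 15·47·31 = 21855; cumulative 24769; (W₁ × (W₂ × (W₃ × W₄))): 75×15 by 15×31 → 75×31, cost 75·15·31 = 34875; cumulative 59644. Total 59644.
Difference: |8310 − 59644| = 51334.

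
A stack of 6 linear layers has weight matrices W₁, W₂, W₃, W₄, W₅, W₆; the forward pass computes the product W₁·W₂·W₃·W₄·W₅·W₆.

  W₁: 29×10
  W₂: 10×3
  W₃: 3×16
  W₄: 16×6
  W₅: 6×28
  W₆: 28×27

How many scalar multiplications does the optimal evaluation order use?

Adjacent pairs: W₁W₂ = 29·10·3 = 870; W₂W₃ = 10·3·16 = 480; W₃W₄ = 3·16·6 = 288; W₄W₅ = 16·6·28 = 2688; W₅W₆ = 6·28·27 = 4536.
Length 3: W₁..W₃: k=1: 0+480+29·10·16=5120; k=2: 870+0+29·3·16=2262 → min 2262 | W₂..W₄: k=2: 0+288+10·3·6=468; k=3: 480+0+10·16·6=1440 → min 468 | W₃..W₅: k=3: 0+2688+3·16·28=4032; k=4: 288+0+3·6·28=792 → min 792 | W₄..W₆: k=4: 0+4536+16·6·27=7128; k=5: 2688+0+16·28·27=14784 → min 7128.
Length 4: W₁..W₄: k=1: 0+468+29·10·6=2208; k=2: 870+288+29·3·6=1680; k=3: 2262+0+29·16·6=5046 → min 1680 | W₂..W₅: k=2: 0+792+10·3·28=1632; k=3: 480+2688+10·16·28=7648; k=4: 468+0+10·6·28=2148 → min 1632 | W₃..W₆: k=3: 0+7128+3·16·27=8424; k=4: 288+4536+3·6·27=5310; k=5: 792+0+3·28·27=3060 → min 3060.
Length 5: W₁..W₅: k=1: 0+1632+29·10·28=9752; k=2: 870+792+29·3·28=4098; k=3: 2262+2688+29·16·28=17942; k=4: 1680+0+29·6·28=6552 → min 4098 | W₂..W₆: k=2: 0+3060+10·3·27=3870; k=3: 480+7128+10·16·27=11928; k=4: 468+4536+10·6·27=6624; k=5: 1632+0+10·28·27=9192 → min 3870.
Length 6: W₁..W₆: k=1: 0+3870+29·10·27=11700; k=2: 870+3060+29·3·27=6279; k=3: 2262+7128+29·16·27=21918; k=4: 1680+4536+29·6·27=10914; k=5: 4098+0+29·28·27=26022 → min 6279.
Optimal order: ((W₁·W₂)·(((W₃·W₄)·W₅)·W₆)) with cost 6279.

6279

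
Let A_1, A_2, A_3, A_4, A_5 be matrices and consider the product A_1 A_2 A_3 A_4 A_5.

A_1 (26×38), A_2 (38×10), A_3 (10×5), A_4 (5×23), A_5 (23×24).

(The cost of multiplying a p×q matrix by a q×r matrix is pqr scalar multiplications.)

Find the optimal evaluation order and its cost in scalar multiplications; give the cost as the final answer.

Adjacent pairs: A_1A_2 = 26·38·10 = 9880; A_2A_3 = 38·10·5 = 1900; A_3A_4 = 10·5·23 = 1150; A_4A_5 = 5·23·24 = 2760.
Length 3: A_1..A_3: k=1: 0+1900+26·38·5=6840; k=2: 9880+0+26·10·5=11180 → min 6840 | A_2..A_4: k=2: 0+1150+38·10·23=9890; k=3: 1900+0+38·5·23=6270 → min 6270 | A_3..A_5: k=3: 0+2760+10·5·24=3960; k=4: 1150+0+10·23·24=6670 → min 3960.
Length 4: A_1..A_4: k=1: 0+6270+26·38·23=28994; k=2: 9880+1150+26·10·23=17010; k=3: 6840+0+26·5·23=9830 → min 9830 | A_2..A_5: k=2: 0+3960+38·10·24=13080; k=3: 1900+2760+38·5·24=9220; k=4: 6270+0+38·23·24=27246 → min 9220.
Length 5: A_1..A_5: k=1: 0+9220+26·38·24=32932; k=2: 9880+3960+26·10·24=20080; k=3: 6840+2760+26·5·24=12720; k=4: 9830+0+26·23·24=24182 → min 12720.
Optimal parenthesization: ((A_1 (A_2 A_3)) (A_4 A_5)) with cost 12720.

12720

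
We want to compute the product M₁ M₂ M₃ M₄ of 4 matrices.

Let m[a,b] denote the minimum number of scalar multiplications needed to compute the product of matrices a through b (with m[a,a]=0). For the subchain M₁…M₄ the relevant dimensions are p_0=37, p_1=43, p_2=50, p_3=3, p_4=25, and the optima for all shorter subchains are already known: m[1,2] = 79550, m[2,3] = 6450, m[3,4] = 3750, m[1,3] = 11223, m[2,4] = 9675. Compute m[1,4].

m[1,4] = min over k∈[1,3] of m[1,k]+m[k+1,4]+p_{0}·p_k·p_{4}.
k=1: 0 + 9675 + 37·43·25 = 49450; k=2: 79550 + 3750 + 37·50·25 = 129550; k=3: 11223 + 0 + 37·3·25 = 13998.
Minimum: 13998 at k=3.

13998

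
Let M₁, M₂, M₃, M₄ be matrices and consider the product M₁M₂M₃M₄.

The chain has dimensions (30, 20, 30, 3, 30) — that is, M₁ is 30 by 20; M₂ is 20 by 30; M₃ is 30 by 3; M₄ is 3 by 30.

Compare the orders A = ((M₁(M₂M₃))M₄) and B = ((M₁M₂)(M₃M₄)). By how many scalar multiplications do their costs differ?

Order A = ((M₁(M₂M₃))M₄): (M₂M₃): 20×30 by 30×3 → 20×3, cost 20·30·3 = 1800; (M₁(M₂M₃)): 30×20 by 20×3 → 30×3, cost 30·20·3 = 1800; cumulative 3600; ((M₁(M₂M₃))M₄): 30×3 by 3×30 → 30×30, cost 30·3·30 = 2700; cumulative 6300. Total 6300.
Order B = ((M₁M₂)(M₃M₄)): (M₁M₂): 30×20 by 20×30 → 30×30, cost 30·20·30 = 18000; (M₃M₄): 30×3 by 3×30 → 30×30, cost 30·3·30 = 2700; ((M₁M₂)(M₃M₄)): 30×30 by 30×30 → 30×30, cost 30·30·30 = 27000; cumulative 47700. Total 47700.
Difference: |6300 − 47700| = 41400.

41400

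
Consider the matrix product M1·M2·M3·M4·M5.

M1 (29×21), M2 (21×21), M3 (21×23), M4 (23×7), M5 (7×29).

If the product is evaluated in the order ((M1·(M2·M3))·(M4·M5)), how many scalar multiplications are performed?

(M2·M3): 21×21 by 21×23 → 21×23, cost 21·21·23 = 10143
(M1·(M2·M3)): 29×21 by 21×23 → 29×23, cost 29·21·23 = 14007; cumulative 24150
(M4·M5): 23×7 by 7×29 → 23×29, cost 23·7·29 = 4669
((M1·(M2·M3))·(M4·M5)): 29×23 by 23×29 → 29×29, cost 29·23·29 = 19343; cumulative 48162
Total: 48162 scalar multiplications.

48162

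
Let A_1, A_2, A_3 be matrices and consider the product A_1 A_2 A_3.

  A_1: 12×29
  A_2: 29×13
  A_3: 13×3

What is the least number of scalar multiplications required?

2175

Order (A_1 (A_2 A_3)): (A_2 A_3): 29×13 by 13×3 → 29×3, cost 29·13·3 = 1131; (A_1 (A_2 A_3)): 12×29 by 29×3 → 12×3, cost 12·29·3 = 1044; cumulative 2175. Total 2175.
Order ((A_1 A_2) A_3): (A_1 A_2): 12×29 by 29×13 → 12×13, cost 12·29·13 = 4524; ((A_1 A_2) A_3): 12×13 by 13×3 → 12×3, cost 12·13·3 = 468; cumulative 4992. Total 4992.
Minimum: 2175.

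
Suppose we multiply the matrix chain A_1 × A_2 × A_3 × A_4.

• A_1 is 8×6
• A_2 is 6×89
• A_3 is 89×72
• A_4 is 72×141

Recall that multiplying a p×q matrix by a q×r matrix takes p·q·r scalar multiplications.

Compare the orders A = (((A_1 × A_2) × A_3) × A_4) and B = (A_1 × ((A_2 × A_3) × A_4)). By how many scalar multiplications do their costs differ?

Order A = (((A_1 × A_2) × A_3) × A_4): (A_1 × A_2): 8×6 by 6×89 → 8×89, cost 8·6·89 = 4272; ((A_1 × A_2) × A_3): 8×89 by 89×72 → 8×72, cost 8·89·72 = 51264; cumulative 55536; (((A_1 × A_2) × A_3) × A_4): 8×72 by 72×141 → 8×141, cost 8·72·141 = 81216; cumulative 136752. Total 136752.
Order B = (A_1 × ((A_2 × A_3) × A_4)): (A_2 × A_3): 6×89 by 89×72 → 6×72, cost 6·89·72 = 38448; ((A_2 × A_3) × A_4): 6×72 by 72×141 → 6×141, cost 6·72·141 = 60912; cumulative 99360; (A_1 × ((A_2 × A_3) × A_4)): 8×6 by 6×141 → 8×141, cost 8·6·141 = 6768; cumulative 106128. Total 106128.
Difference: |136752 − 106128| = 30624.

30624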